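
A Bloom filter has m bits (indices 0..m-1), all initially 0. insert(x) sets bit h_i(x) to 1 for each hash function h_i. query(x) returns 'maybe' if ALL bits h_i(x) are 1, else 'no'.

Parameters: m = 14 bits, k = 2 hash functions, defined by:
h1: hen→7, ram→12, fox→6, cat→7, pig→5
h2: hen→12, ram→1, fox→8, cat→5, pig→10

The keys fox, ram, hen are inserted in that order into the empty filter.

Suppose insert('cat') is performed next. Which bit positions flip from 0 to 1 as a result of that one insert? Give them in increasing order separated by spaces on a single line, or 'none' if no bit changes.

Start: bits=00000000000000
After insert 'fox': sets bits 6 8 -> bits=00000010100000
After insert 'ram': sets bits 1 12 -> bits=01000010100010
After insert 'hen': sets bits 7 12 -> bits=01000011100010
insert 'cat' would touch bits 5 7; currently bit5=0, bit7=1
Bits that are 0 among those (would change 0->1): 5

Answer: 5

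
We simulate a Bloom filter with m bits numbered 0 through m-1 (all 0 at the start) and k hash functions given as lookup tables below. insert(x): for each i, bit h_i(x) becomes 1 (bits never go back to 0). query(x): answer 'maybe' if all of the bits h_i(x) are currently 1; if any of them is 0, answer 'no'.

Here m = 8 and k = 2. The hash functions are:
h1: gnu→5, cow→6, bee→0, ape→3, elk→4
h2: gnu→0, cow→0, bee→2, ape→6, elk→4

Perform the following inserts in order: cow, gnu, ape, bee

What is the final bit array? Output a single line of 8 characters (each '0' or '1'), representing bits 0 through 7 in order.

Answer: 10110110

Derivation:
Start: bits=00000000
After insert 'cow': sets bits 0 6 -> bits=10000010
After insert 'gnu': sets bits 0 5 -> bits=10000110
After insert 'ape': sets bits 3 6 -> bits=10010110
After insert 'bee': sets bits 0 2 -> bits=10110110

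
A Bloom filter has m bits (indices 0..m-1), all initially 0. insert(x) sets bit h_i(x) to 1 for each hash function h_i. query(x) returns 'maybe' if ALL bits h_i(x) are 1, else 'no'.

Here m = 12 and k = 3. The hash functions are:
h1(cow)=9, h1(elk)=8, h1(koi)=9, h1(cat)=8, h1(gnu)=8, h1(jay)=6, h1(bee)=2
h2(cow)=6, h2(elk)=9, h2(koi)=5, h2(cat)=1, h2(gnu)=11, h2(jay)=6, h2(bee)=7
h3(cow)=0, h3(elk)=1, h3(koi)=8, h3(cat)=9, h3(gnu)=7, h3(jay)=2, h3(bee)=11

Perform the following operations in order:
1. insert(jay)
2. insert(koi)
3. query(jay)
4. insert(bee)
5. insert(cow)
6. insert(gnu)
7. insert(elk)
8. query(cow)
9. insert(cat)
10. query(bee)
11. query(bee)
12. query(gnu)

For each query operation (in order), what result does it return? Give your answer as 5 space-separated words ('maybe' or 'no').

Start: bits=000000000000
Op 1: insert jay -> sets bits 2 6 -> bits=001000100000
Op 2: insert koi -> sets bits 5 8 9 -> bits=001001101100
Op 3: query jay -> checks bit2=1, bit6=1 (all 1) -> maybe
Op 4: insert bee -> sets bits 2 7 11 -> bits=001001111101
Op 5: insert cow -> sets bits 0 6 9 -> bits=101001111101
Op 6: insert gnu -> sets bits 7 8 11 -> bits=101001111101
Op 7: insert elk -> sets bits 1 8 9 -> bits=111001111101
Op 8: query cow -> checks bit0=1, bit6=1, bit9=1 (all 1) -> maybe
Op 9: insert cat -> sets bits 1 8 9 -> bits=111001111101
Op 10: query bee -> checks bit2=1, bit7=1, bit11=1 (all 1) -> maybe
Op 11: query bee -> checks bit2=1, bit7=1, bit11=1 (all 1) -> maybe
Op 12: query gnu -> checks bit7=1, bit8=1, bit11=1 (all 1) -> maybe
Query results in order: maybe maybe maybe maybe maybe

Answer: maybe maybe maybe maybe maybe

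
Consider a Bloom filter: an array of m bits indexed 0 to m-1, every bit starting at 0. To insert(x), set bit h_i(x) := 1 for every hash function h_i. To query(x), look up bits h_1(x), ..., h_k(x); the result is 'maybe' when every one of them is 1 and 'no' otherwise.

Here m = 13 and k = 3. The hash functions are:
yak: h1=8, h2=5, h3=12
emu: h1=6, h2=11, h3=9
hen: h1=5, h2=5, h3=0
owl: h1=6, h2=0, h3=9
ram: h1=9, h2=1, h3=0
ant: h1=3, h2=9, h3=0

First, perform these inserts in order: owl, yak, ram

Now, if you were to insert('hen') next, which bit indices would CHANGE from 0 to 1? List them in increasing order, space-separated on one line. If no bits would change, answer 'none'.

Answer: none

Derivation:
Start: bits=0000000000000
After insert 'owl': sets bits 0 6 9 -> bits=1000001001000
After insert 'yak': sets bits 5 8 12 -> bits=1000011011001
After insert 'ram': sets bits 0 1 9 -> bits=1100011011001
insert 'hen' would touch bits 0 5; currently bit0=1, bit5=1
Bits that are 0 among those (would change 0->1): none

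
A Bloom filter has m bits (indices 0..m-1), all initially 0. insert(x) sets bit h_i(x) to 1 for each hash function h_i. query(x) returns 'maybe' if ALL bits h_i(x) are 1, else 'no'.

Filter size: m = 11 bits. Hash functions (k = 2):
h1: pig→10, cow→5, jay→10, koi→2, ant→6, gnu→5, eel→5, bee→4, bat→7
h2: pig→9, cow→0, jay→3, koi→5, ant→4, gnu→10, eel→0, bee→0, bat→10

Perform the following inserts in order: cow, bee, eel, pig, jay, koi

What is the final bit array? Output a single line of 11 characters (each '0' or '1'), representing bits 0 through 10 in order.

Start: bits=00000000000
After insert 'cow': sets bits 0 5 -> bits=10000100000
After insert 'bee': sets bits 0 4 -> bits=10001100000
After insert 'eel': sets bits 0 5 -> bits=10001100000
After insert 'pig': sets bits 9 10 -> bits=10001100011
After insert 'jay': sets bits 3 10 -> bits=10011100011
After insert 'koi': sets bits 2 5 -> bits=10111100011

Answer: 10111100011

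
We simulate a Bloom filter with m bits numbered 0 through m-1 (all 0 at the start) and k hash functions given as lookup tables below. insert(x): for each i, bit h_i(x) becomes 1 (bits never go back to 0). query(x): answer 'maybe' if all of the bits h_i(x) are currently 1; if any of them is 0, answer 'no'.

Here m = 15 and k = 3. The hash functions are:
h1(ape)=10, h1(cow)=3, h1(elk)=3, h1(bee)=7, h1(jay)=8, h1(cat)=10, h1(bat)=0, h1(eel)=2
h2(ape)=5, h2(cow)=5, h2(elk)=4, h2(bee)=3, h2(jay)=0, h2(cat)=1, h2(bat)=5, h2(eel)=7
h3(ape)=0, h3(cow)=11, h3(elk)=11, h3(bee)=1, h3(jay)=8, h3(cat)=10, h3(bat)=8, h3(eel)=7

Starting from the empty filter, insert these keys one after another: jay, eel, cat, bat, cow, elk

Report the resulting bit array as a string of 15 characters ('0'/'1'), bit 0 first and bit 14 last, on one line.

Start: bits=000000000000000
After insert 'jay': sets bits 0 8 -> bits=100000001000000
After insert 'eel': sets bits 2 7 -> bits=101000011000000
After insert 'cat': sets bits 1 10 -> bits=111000011010000
After insert 'bat': sets bits 0 5 8 -> bits=111001011010000
After insert 'cow': sets bits 3 5 11 -> bits=111101011011000
After insert 'elk': sets bits 3 4 11 -> bits=111111011011000

Answer: 111111011011000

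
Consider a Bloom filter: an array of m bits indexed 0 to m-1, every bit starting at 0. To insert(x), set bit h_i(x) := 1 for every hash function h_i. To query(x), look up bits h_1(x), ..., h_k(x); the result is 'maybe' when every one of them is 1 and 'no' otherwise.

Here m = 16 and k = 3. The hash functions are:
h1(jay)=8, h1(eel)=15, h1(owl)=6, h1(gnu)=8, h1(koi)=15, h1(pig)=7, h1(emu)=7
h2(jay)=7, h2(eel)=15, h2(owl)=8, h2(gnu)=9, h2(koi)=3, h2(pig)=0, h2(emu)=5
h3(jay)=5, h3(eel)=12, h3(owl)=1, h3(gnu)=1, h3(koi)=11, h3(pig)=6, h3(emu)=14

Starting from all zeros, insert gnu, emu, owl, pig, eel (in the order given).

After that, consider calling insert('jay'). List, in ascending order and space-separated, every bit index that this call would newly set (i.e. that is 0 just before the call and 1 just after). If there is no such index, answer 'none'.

Answer: none

Derivation:
Start: bits=0000000000000000
After insert 'gnu': sets bits 1 8 9 -> bits=0100000011000000
After insert 'emu': sets bits 5 7 14 -> bits=0100010111000010
After insert 'owl': sets bits 1 6 8 -> bits=0100011111000010
After insert 'pig': sets bits 0 6 7 -> bits=1100011111000010
After insert 'eel': sets bits 12 15 -> bits=1100011111001011
insert 'jay' would touch bits 5 7 8; currently bit5=1, bit7=1, bit8=1
Bits that are 0 among those (would change 0->1): none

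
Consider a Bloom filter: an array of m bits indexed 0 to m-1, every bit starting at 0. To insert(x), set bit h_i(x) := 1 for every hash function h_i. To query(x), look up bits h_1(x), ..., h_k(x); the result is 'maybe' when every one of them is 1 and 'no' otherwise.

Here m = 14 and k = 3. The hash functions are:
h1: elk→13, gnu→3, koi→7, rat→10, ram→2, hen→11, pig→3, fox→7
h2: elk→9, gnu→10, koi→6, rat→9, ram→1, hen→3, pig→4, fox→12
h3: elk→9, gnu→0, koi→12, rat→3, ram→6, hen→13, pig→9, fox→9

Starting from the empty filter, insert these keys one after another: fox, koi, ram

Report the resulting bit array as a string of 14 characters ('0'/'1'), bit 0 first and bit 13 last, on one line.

Answer: 01100011010010

Derivation:
Start: bits=00000000000000
After insert 'fox': sets bits 7 9 12 -> bits=00000001010010
After insert 'koi': sets bits 6 7 12 -> bits=00000011010010
After insert 'ram': sets bits 1 2 6 -> bits=01100011010010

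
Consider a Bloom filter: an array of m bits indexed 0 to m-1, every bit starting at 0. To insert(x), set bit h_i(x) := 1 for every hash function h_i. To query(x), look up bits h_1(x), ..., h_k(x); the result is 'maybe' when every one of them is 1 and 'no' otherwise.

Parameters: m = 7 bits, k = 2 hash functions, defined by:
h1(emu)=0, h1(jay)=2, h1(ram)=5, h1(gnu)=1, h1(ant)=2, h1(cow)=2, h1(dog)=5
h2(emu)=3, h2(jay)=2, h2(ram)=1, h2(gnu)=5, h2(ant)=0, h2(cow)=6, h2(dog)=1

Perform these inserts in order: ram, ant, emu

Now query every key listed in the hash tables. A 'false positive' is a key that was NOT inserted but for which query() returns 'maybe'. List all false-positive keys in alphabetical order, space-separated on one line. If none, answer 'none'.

Answer: dog gnu jay

Derivation:
Start: bits=0000000
After insert 'ram': sets bits 1 5 -> bits=0100010
After insert 'ant': sets bits 0 2 -> bits=1110010
After insert 'emu': sets bits 0 3 -> bits=1111010
Not inserted: cow dog gnu jay — query each against bits=1111010:
query cow: checks bit2=1, bit6=0 (has a 0) -> no => not a false positive
query dog: checks bit1=1, bit5=1 (all 1) -> maybe => FALSE POSITIVE
query gnu: checks bit1=1, bit5=1 (all 1) -> maybe => FALSE POSITIVE
query jay: checks bit2=1 (all 1) -> maybe => FALSE POSITIVE
False positives (alphabetical): dog gnu jay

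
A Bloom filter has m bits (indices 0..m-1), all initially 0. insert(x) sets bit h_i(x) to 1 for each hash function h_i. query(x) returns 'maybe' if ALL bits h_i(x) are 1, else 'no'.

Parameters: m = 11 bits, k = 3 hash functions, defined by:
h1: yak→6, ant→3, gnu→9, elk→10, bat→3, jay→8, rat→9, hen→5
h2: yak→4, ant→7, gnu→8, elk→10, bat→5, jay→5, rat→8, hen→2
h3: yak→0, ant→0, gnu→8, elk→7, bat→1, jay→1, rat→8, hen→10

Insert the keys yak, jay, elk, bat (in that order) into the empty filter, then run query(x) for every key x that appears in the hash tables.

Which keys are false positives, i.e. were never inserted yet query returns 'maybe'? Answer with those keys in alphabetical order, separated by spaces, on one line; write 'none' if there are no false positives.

Start: bits=00000000000
After insert 'yak': sets bits 0 4 6 -> bits=10001010000
After insert 'jay': sets bits 1 5 8 -> bits=11001110100
After insert 'elk': sets bits 7 10 -> bits=11001111101
After insert 'bat': sets bits 1 3 5 -> bits=11011111101
Not inserted: ant gnu hen rat — query each against bits=11011111101:
query ant: checks bit0=1, bit3=1, bit7=1 (all 1) -> maybe => FALSE POSITIVE
query gnu: checks bit8=1, bit9=0 (has a 0) -> no => not a false positive
query hen: checks bit2=0, bit5=1, bit10=1 (has a 0) -> no => not a false positive
query rat: checks bit8=1, bit9=0 (has a 0) -> no => not a false positive
False positives (alphabetical): ant

Answer: ant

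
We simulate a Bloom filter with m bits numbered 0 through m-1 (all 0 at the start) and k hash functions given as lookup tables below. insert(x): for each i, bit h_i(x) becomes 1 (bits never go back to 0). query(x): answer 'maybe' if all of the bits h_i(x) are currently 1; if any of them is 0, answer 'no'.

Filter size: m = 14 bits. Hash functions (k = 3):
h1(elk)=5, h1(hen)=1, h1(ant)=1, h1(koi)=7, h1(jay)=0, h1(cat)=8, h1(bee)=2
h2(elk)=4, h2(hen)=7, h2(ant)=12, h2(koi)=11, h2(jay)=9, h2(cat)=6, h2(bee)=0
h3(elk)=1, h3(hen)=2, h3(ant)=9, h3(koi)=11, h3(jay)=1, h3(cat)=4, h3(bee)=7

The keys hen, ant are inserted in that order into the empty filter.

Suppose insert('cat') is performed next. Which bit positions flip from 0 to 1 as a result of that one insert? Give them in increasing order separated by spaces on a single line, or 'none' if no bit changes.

Start: bits=00000000000000
After insert 'hen': sets bits 1 2 7 -> bits=01100001000000
After insert 'ant': sets bits 1 9 12 -> bits=01100001010010
insert 'cat' would touch bits 4 6 8; currently bit4=0, bit6=0, bit8=0
Bits that are 0 among those (would change 0->1): 4 6 8

Answer: 4 6 8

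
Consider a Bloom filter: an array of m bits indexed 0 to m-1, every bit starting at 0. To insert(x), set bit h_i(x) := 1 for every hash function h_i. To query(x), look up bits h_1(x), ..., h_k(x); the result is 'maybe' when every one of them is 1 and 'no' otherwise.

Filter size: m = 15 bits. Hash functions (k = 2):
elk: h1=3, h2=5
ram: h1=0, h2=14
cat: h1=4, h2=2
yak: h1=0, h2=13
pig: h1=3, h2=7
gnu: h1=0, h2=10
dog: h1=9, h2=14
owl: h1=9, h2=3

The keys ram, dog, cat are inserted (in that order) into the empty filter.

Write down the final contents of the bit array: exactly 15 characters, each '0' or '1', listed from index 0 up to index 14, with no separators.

Start: bits=000000000000000
After insert 'ram': sets bits 0 14 -> bits=100000000000001
After insert 'dog': sets bits 9 14 -> bits=100000000100001
After insert 'cat': sets bits 2 4 -> bits=101010000100001

Answer: 101010000100001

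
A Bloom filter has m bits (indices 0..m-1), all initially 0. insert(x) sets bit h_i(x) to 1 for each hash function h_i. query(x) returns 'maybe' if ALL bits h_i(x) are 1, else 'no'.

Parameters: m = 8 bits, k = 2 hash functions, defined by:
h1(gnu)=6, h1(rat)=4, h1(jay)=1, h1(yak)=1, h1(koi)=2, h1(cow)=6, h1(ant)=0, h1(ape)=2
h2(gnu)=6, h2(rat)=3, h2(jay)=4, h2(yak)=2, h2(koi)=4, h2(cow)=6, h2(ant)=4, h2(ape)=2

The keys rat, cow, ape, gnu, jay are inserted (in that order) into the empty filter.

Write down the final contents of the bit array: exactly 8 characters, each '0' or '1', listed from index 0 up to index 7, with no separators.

Answer: 01111010

Derivation:
Start: bits=00000000
After insert 'rat': sets bits 3 4 -> bits=00011000
After insert 'cow': sets bits 6 -> bits=00011010
After insert 'ape': sets bits 2 -> bits=00111010
After insert 'gnu': sets bits 6 -> bits=00111010
After insert 'jay': sets bits 1 4 -> bits=01111010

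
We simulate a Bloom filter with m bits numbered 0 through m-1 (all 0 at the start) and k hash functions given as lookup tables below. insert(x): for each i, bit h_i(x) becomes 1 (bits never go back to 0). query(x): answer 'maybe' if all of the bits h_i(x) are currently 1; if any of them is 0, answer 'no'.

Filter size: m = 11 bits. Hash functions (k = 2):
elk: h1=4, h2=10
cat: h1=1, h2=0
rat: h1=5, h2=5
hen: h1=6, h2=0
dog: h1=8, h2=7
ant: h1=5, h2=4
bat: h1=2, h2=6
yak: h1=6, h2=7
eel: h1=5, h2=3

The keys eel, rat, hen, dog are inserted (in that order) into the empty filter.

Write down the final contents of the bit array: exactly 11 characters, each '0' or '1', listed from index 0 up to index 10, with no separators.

Start: bits=00000000000
After insert 'eel': sets bits 3 5 -> bits=00010100000
After insert 'rat': sets bits 5 -> bits=00010100000
After insert 'hen': sets bits 0 6 -> bits=10010110000
After insert 'dog': sets bits 7 8 -> bits=10010111100

Answer: 10010111100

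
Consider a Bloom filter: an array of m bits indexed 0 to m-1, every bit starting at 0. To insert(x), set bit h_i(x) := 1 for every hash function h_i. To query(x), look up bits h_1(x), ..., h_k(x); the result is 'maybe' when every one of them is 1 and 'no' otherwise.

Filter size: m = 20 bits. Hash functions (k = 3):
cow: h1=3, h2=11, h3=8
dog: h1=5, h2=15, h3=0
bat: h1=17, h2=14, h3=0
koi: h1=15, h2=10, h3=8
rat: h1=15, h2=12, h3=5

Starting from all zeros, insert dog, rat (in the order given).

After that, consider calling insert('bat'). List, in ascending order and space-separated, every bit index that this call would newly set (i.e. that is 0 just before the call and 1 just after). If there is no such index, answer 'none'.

Answer: 14 17

Derivation:
Start: bits=00000000000000000000
After insert 'dog': sets bits 0 5 15 -> bits=10000100000000010000
After insert 'rat': sets bits 5 12 15 -> bits=10000100000010010000
insert 'bat' would touch bits 0 14 17; currently bit0=1, bit14=0, bit17=0
Bits that are 0 among those (would change 0->1): 14 17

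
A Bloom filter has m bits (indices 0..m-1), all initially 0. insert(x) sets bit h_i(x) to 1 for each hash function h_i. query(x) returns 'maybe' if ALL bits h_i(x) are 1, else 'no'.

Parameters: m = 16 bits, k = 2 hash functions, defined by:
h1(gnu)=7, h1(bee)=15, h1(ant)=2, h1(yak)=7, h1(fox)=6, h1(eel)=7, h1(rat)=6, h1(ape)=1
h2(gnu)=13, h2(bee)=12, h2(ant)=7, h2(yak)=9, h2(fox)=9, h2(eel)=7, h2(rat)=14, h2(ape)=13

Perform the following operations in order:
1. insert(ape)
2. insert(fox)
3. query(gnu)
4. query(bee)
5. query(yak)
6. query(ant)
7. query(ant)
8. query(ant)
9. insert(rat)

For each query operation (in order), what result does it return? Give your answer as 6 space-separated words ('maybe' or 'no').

Answer: no no no no no no

Derivation:
Start: bits=0000000000000000
Op 1: insert ape -> sets bits 1 13 -> bits=0100000000000100
Op 2: insert fox -> sets bits 6 9 -> bits=0100001001000100
Op 3: query gnu -> checks bit7=0, bit13=1 (has a 0) -> no
Op 4: query bee -> checks bit12=0, bit15=0 (has a 0) -> no
Op 5: query yak -> checks bit7=0, bit9=1 (has a 0) -> no
Op 6: query ant -> checks bit2=0, bit7=0 (has a 0) -> no
Op 7: query ant -> checks bit2=0, bit7=0 (has a 0) -> no
Op 8: query ant -> checks bit2=0, bit7=0 (has a 0) -> no
Op 9: insert rat -> sets bits 6 14 -> bits=0100001001000110
Query results in order: no no no no no no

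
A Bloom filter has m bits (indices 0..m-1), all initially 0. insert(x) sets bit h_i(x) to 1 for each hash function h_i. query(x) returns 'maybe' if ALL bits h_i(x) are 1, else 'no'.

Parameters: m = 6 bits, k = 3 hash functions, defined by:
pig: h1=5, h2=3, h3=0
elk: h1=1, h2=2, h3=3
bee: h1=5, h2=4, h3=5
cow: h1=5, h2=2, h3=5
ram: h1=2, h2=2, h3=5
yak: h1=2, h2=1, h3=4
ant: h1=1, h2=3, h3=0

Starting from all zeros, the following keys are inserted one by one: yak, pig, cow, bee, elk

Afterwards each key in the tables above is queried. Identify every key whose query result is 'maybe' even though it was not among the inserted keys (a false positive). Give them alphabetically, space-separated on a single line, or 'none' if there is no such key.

Answer: ant ram

Derivation:
Start: bits=000000
After insert 'yak': sets bits 1 2 4 -> bits=011010
After insert 'pig': sets bits 0 3 5 -> bits=111111
After insert 'cow': sets bits 2 5 -> bits=111111
After insert 'bee': sets bits 4 5 -> bits=111111
After insert 'elk': sets bits 1 2 3 -> bits=111111
Not inserted: ant ram — query each against bits=111111:
query ant: checks bit0=1, bit1=1, bit3=1 (all 1) -> maybe => FALSE POSITIVE
query ram: checks bit2=1, bit5=1 (all 1) -> maybe => FALSE POSITIVE
False positives (alphabetical): ant ram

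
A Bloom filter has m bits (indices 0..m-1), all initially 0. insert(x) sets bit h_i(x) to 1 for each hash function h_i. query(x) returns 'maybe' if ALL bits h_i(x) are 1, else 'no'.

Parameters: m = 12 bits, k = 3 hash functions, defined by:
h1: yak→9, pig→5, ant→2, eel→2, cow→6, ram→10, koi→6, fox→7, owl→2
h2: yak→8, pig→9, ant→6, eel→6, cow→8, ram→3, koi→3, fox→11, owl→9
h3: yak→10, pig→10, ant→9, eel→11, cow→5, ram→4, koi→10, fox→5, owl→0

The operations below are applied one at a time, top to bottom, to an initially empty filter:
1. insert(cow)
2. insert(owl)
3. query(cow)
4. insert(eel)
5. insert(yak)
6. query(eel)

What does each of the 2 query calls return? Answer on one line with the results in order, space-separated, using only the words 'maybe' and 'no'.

Answer: maybe maybe

Derivation:
Start: bits=000000000000
Op 1: insert cow -> sets bits 5 6 8 -> bits=000001101000
Op 2: insert owl -> sets bits 0 2 9 -> bits=101001101100
Op 3: query cow -> checks bit5=1, bit6=1, bit8=1 (all 1) -> maybe
Op 4: insert eel -> sets bits 2 6 11 -> bits=101001101101
Op 5: insert yak -> sets bits 8 9 10 -> bits=101001101111
Op 6: query eel -> checks bit2=1, bit6=1, bit11=1 (all 1) -> maybe
Query results in order: maybe maybe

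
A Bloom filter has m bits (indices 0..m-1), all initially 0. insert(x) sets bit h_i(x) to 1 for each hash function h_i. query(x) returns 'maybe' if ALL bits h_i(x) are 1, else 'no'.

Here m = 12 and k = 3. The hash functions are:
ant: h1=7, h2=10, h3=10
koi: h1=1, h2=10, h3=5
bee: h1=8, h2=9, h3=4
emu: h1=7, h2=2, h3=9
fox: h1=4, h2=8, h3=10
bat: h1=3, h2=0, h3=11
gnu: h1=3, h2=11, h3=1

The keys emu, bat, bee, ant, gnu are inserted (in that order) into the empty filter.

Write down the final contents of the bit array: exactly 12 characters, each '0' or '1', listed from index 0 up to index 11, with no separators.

Start: bits=000000000000
After insert 'emu': sets bits 2 7 9 -> bits=001000010100
After insert 'bat': sets bits 0 3 11 -> bits=101100010101
After insert 'bee': sets bits 4 8 9 -> bits=101110011101
After insert 'ant': sets bits 7 10 -> bits=101110011111
After insert 'gnu': sets bits 1 3 11 -> bits=111110011111

Answer: 111110011111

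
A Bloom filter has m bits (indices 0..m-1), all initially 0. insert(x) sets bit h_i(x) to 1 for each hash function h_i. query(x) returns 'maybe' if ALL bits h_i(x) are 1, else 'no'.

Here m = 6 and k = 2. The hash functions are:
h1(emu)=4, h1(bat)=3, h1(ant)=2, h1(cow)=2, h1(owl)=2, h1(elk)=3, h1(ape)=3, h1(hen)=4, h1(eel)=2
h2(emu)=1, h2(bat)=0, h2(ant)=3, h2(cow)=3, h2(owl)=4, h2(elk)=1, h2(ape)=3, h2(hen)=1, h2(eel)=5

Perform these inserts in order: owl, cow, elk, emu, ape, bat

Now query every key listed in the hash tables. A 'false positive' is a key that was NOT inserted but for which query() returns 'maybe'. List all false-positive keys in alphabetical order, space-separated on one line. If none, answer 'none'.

Start: bits=000000
After insert 'owl': sets bits 2 4 -> bits=001010
After insert 'cow': sets bits 2 3 -> bits=001110
After insert 'elk': sets bits 1 3 -> bits=011110
After insert 'emu': sets bits 1 4 -> bits=011110
After insert 'ape': sets bits 3 -> bits=011110
After insert 'bat': sets bits 0 3 -> bits=111110
Not inserted: ant eel hen — query each against bits=111110:
query ant: checks bit2=1, bit3=1 (all 1) -> maybe => FALSE POSITIVE
query eel: checks bit2=1, bit5=0 (has a 0) -> no => not a false positive
query hen: checks bit1=1, bit4=1 (all 1) -> maybe => FALSE POSITIVE
False positives (alphabetical): ant hen

Answer: ant hen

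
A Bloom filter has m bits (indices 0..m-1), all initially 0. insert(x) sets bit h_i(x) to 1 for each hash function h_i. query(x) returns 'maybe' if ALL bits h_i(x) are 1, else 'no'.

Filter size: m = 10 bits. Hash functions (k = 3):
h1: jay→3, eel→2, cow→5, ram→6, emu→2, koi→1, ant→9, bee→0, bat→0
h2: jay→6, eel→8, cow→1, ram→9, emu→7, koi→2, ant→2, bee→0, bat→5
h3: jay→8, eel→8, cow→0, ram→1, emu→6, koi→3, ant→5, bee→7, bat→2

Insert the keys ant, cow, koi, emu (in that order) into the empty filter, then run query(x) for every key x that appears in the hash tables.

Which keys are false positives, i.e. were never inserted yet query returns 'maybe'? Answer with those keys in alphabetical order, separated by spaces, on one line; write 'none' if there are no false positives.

Answer: bat bee ram

Derivation:
Start: bits=0000000000
After insert 'ant': sets bits 2 5 9 -> bits=0010010001
After insert 'cow': sets bits 0 1 5 -> bits=1110010001
After insert 'koi': sets bits 1 2 3 -> bits=1111010001
After insert 'emu': sets bits 2 6 7 -> bits=1111011101
Not inserted: bat bee eel jay ram — query each against bits=1111011101:
query bat: checks bit0=1, bit2=1, bit5=1 (all 1) -> maybe => FALSE POSITIVE
query bee: checks bit0=1, bit7=1 (all 1) -> maybe => FALSE POSITIVE
query eel: checks bit2=1, bit8=0 (has a 0) -> no => not a false positive
query jay: checks bit3=1, bit6=1, bit8=0 (has a 0) -> no => not a false positive
query ram: checks bit1=1, bit6=1, bit9=1 (all 1) -> maybe => FALSE POSITIVE
False positives (alphabetical): bat bee ram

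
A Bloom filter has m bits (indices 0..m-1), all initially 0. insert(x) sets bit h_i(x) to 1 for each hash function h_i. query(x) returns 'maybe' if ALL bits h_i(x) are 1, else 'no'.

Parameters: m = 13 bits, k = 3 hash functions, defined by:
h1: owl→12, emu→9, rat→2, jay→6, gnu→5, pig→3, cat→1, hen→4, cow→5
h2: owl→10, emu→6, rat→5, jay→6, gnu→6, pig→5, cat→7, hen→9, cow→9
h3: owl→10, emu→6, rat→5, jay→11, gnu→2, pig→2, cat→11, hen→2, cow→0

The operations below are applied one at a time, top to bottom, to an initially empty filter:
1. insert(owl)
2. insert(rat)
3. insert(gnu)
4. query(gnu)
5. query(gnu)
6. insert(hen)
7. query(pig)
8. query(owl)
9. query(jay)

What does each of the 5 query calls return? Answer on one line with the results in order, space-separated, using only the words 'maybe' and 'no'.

Start: bits=0000000000000
Op 1: insert owl -> sets bits 10 12 -> bits=0000000000101
Op 2: insert rat -> sets bits 2 5 -> bits=0010010000101
Op 3: insert gnu -> sets bits 2 5 6 -> bits=0010011000101
Op 4: query gnu -> checks bit2=1, bit5=1, bit6=1 (all 1) -> maybe
Op 5: query gnu -> checks bit2=1, bit5=1, bit6=1 (all 1) -> maybe
Op 6: insert hen -> sets bits 2 4 9 -> bits=0010111001101
Op 7: query pig -> checks bit2=1, bit3=0, bit5=1 (has a 0) -> no
Op 8: query owl -> checks bit10=1, bit12=1 (all 1) -> maybe
Op 9: query jay -> checks bit6=1, bit11=0 (has a 0) -> no
Query results in order: maybe maybe no maybe no

Answer: maybe maybe no maybe no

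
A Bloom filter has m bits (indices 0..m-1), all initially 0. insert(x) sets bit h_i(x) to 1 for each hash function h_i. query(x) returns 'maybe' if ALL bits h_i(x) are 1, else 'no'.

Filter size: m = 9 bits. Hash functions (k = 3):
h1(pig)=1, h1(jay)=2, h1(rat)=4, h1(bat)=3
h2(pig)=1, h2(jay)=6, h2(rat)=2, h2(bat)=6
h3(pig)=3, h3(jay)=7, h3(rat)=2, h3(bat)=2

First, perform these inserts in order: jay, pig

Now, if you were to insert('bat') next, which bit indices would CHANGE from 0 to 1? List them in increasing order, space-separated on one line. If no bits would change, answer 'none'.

Start: bits=000000000
After insert 'jay': sets bits 2 6 7 -> bits=001000110
After insert 'pig': sets bits 1 3 -> bits=011100110
insert 'bat' would touch bits 2 3 6; currently bit2=1, bit3=1, bit6=1
Bits that are 0 among those (would change 0->1): none

Answer: none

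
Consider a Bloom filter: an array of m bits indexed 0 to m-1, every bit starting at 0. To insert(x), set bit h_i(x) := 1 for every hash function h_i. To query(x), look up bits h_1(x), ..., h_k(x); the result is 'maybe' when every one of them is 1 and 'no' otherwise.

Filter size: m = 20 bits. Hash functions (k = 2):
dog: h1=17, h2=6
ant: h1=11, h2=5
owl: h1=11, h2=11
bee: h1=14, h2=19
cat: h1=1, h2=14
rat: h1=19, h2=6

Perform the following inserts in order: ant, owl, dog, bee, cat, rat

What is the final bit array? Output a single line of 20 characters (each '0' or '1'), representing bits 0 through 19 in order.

Start: bits=00000000000000000000
After insert 'ant': sets bits 5 11 -> bits=00000100000100000000
After insert 'owl': sets bits 11 -> bits=00000100000100000000
After insert 'dog': sets bits 6 17 -> bits=00000110000100000100
After insert 'bee': sets bits 14 19 -> bits=00000110000100100101
After insert 'cat': sets bits 1 14 -> bits=01000110000100100101
After insert 'rat': sets bits 6 19 -> bits=01000110000100100101

Answer: 01000110000100100101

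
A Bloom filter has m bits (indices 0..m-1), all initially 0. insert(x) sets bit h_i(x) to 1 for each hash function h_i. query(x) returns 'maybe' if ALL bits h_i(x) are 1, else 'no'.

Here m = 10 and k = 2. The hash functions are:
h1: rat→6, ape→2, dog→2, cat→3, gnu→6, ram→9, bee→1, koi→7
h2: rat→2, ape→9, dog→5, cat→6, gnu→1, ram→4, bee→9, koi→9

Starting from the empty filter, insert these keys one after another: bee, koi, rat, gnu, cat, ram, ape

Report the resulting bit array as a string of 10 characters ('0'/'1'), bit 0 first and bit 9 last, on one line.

Answer: 0111101101

Derivation:
Start: bits=0000000000
After insert 'bee': sets bits 1 9 -> bits=0100000001
After insert 'koi': sets bits 7 9 -> bits=0100000101
After insert 'rat': sets bits 2 6 -> bits=0110001101
After insert 'gnu': sets bits 1 6 -> bits=0110001101
After insert 'cat': sets bits 3 6 -> bits=0111001101
After insert 'ram': sets bits 4 9 -> bits=0111101101
After insert 'ape': sets bits 2 9 -> bits=0111101101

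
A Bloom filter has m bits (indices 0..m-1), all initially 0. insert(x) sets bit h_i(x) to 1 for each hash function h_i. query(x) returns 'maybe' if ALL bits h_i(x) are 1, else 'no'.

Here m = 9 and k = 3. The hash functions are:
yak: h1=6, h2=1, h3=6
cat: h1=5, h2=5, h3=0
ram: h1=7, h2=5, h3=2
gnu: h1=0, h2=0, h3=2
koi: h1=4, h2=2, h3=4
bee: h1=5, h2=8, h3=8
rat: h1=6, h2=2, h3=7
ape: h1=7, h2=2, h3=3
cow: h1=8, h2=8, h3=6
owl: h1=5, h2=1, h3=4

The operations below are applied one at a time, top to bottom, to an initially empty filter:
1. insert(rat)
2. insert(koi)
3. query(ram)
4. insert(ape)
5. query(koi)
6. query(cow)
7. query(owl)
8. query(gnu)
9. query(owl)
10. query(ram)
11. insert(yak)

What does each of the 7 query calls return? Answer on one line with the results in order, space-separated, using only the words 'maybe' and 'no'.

Start: bits=000000000
Op 1: insert rat -> sets bits 2 6 7 -> bits=001000110
Op 2: insert koi -> sets bits 2 4 -> bits=001010110
Op 3: query ram -> checks bit2=1, bit5=0, bit7=1 (has a 0) -> no
Op 4: insert ape -> sets bits 2 3 7 -> bits=001110110
Op 5: query koi -> checks bit2=1, bit4=1 (all 1) -> maybe
Op 6: query cow -> checks bit6=1, bit8=0 (has a 0) -> no
Op 7: query owl -> checks bit1=0, bit4=1, bit5=0 (has a 0) -> no
Op 8: query gnu -> checks bit0=0, bit2=1 (has a 0) -> no
Op 9: query owl -> checks bit1=0, bit4=1, bit5=0 (has a 0) -> no
Op 10: query ram -> checks bit2=1, bit5=0, bit7=1 (has a 0) -> no
Op 11: insert yak -> sets bits 1 6 -> bits=011110110
Query results in order: no maybe no no no no no

Answer: no maybe no no no no no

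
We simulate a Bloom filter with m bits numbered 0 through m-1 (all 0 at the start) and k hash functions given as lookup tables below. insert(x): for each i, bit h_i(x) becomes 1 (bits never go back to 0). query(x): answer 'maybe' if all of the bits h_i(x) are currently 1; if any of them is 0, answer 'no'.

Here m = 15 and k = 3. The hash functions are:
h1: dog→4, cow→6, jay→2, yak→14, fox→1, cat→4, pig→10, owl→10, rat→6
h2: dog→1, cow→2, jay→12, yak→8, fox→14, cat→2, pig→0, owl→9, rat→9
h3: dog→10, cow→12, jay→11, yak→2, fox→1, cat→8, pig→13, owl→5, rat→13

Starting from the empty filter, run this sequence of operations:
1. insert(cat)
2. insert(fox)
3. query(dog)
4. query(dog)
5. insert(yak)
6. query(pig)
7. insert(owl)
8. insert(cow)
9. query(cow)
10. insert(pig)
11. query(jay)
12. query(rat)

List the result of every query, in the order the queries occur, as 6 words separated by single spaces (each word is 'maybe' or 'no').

Start: bits=000000000000000
Op 1: insert cat -> sets bits 2 4 8 -> bits=001010001000000
Op 2: insert fox -> sets bits 1 14 -> bits=011010001000001
Op 3: query dog -> checks bit1=1, bit4=1, bit10=0 (has a 0) -> no
Op 4: query dog -> checks bit1=1, bit4=1, bit10=0 (has a 0) -> no
Op 5: insert yak -> sets bits 2 8 14 -> bits=011010001000001
Op 6: query pig -> checks bit0=0, bit10=0, bit13=0 (has a 0) -> no
Op 7: insert owl -> sets bits 5 9 10 -> bits=011011001110001
Op 8: insert cow -> sets bits 2 6 12 -> bits=011011101110101
Op 9: query cow -> checks bit2=1, bit6=1, bit12=1 (all 1) -> maybe
Op 10: insert pig -> sets bits 0 10 13 -> bits=111011101110111
Op 11: query jay -> checks bit2=1, bit11=0, bit12=1 (has a 0) -> no
Op 12: query rat -> checks bit6=1, bit9=1, bit13=1 (all 1) -> maybe
Query results in order: no no no maybe no maybe

Answer: no no no maybe no maybe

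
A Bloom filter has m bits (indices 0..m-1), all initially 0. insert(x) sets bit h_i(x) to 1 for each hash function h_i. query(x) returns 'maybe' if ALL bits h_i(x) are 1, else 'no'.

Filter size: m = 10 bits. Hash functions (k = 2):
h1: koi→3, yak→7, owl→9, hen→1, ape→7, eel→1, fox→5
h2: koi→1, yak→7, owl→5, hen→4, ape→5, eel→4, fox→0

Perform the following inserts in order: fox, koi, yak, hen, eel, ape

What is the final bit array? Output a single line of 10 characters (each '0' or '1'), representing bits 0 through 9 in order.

Start: bits=0000000000
After insert 'fox': sets bits 0 5 -> bits=1000010000
After insert 'koi': sets bits 1 3 -> bits=1101010000
After insert 'yak': sets bits 7 -> bits=1101010100
After insert 'hen': sets bits 1 4 -> bits=1101110100
After insert 'eel': sets bits 1 4 -> bits=1101110100
After insert 'ape': sets bits 5 7 -> bits=1101110100

Answer: 1101110100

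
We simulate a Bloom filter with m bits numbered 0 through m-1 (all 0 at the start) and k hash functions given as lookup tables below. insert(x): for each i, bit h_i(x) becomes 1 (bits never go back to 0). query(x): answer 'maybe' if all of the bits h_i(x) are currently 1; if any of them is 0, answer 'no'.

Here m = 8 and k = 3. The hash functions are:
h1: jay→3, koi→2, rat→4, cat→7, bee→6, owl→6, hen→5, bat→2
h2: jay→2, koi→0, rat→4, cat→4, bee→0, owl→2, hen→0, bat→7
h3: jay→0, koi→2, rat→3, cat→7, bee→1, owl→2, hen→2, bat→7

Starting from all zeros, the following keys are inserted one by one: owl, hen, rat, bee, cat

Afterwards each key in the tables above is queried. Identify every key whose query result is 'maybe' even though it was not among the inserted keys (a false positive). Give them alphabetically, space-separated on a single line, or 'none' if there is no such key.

Start: bits=00000000
After insert 'owl': sets bits 2 6 -> bits=00100010
After insert 'hen': sets bits 0 2 5 -> bits=10100110
After insert 'rat': sets bits 3 4 -> bits=10111110
After insert 'bee': sets bits 0 1 6 -> bits=11111110
After insert 'cat': sets bits 4 7 -> bits=11111111
Not inserted: bat jay koi — query each against bits=11111111:
query bat: checks bit2=1, bit7=1 (all 1) -> maybe => FALSE POSITIVE
query jay: checks bit0=1, bit2=1, bit3=1 (all 1) -> maybe => FALSE POSITIVE
query koi: checks bit0=1, bit2=1 (all 1) -> maybe => FALSE POSITIVE
False positives (alphabetical): bat jay koi

Answer: bat jay koi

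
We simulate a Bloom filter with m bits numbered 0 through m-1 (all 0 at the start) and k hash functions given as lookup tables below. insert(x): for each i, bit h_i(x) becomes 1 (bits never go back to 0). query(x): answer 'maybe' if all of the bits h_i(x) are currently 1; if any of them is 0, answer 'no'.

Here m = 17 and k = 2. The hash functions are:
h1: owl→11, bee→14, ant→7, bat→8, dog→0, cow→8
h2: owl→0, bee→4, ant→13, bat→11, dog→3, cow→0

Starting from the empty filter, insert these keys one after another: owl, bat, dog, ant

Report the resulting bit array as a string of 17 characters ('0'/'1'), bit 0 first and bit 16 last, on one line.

Answer: 10010001100101000

Derivation:
Start: bits=00000000000000000
After insert 'owl': sets bits 0 11 -> bits=10000000000100000
After insert 'bat': sets bits 8 11 -> bits=10000000100100000
After insert 'dog': sets bits 0 3 -> bits=10010000100100000
After insert 'ant': sets bits 7 13 -> bits=10010001100101000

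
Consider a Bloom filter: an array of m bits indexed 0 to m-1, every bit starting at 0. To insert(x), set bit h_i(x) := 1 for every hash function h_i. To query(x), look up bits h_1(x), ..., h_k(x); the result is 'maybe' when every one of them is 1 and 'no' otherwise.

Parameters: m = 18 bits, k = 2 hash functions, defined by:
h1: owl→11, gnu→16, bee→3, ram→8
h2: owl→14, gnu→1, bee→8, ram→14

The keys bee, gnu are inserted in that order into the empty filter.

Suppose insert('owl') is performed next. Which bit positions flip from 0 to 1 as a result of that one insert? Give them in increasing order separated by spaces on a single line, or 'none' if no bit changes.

Start: bits=000000000000000000
After insert 'bee': sets bits 3 8 -> bits=000100001000000000
After insert 'gnu': sets bits 1 16 -> bits=010100001000000010
insert 'owl' would touch bits 11 14; currently bit11=0, bit14=0
Bits that are 0 among those (would change 0->1): 11 14

Answer: 11 14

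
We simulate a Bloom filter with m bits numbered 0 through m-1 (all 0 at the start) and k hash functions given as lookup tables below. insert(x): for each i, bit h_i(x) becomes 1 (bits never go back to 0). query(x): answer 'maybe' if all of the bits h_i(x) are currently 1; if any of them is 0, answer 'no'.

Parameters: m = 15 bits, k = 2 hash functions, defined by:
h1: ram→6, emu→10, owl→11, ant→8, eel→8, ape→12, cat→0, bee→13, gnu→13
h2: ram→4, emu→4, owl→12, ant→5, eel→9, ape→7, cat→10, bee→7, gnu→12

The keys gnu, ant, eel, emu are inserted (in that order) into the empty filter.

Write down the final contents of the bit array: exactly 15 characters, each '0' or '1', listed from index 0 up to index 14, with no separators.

Start: bits=000000000000000
After insert 'gnu': sets bits 12 13 -> bits=000000000000110
After insert 'ant': sets bits 5 8 -> bits=000001001000110
After insert 'eel': sets bits 8 9 -> bits=000001001100110
After insert 'emu': sets bits 4 10 -> bits=000011001110110

Answer: 000011001110110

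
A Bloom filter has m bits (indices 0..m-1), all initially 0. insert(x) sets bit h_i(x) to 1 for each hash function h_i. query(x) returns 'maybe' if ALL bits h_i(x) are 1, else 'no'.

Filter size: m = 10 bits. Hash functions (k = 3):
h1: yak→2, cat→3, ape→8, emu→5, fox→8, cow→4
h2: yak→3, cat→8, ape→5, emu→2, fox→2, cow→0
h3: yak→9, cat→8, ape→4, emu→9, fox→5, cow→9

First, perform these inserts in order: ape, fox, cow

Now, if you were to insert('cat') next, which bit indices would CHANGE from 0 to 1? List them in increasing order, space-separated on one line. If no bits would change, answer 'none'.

Start: bits=0000000000
After insert 'ape': sets bits 4 5 8 -> bits=0000110010
After insert 'fox': sets bits 2 5 8 -> bits=0010110010
After insert 'cow': sets bits 0 4 9 -> bits=1010110011
insert 'cat' would touch bits 3 8; currently bit3=0, bit8=1
Bits that are 0 among those (would change 0->1): 3

Answer: 3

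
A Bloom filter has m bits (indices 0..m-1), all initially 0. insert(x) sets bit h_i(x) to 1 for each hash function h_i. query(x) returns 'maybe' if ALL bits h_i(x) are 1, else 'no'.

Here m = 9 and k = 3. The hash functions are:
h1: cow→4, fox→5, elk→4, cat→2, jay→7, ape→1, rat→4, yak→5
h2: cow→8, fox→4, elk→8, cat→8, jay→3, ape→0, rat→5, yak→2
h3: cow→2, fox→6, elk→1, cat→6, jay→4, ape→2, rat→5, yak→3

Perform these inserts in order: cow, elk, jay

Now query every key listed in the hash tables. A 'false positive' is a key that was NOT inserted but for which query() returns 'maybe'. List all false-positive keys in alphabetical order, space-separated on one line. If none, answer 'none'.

Start: bits=000000000
After insert 'cow': sets bits 2 4 8 -> bits=001010001
After insert 'elk': sets bits 1 4 8 -> bits=011010001
After insert 'jay': sets bits 3 4 7 -> bits=011110011
Not inserted: ape cat fox rat yak — query each against bits=011110011:
query ape: checks bit0=0, bit1=1, bit2=1 (has a 0) -> no => not a false positive
query cat: checks bit2=1, bit6=0, bit8=1 (has a 0) -> no => not a false positive
query fox: checks bit4=1, bit5=0, bit6=0 (has a 0) -> no => not a false positive
query rat: checks bit4=1, bit5=0 (has a 0) -> no => not a false positive
query yak: checks bit2=1, bit3=1, bit5=0 (has a 0) -> no => not a false positive
False positives (alphabetical): none

Answer: none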